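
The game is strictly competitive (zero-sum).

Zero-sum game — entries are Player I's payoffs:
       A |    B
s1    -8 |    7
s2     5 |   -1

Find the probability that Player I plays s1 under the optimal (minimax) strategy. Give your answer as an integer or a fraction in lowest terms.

2/7

Row minima are -8 and -1, so Player I's maximin is -1; column maxima are 5 and 7, so Player II's minimax is 5. These differ, so the equilibrium is in mixed strategies.
Let Player I play s1 with probability p. Player II is indifferent when −8p + 5(1−p) = 7p − (1−p), giving p = 2/7.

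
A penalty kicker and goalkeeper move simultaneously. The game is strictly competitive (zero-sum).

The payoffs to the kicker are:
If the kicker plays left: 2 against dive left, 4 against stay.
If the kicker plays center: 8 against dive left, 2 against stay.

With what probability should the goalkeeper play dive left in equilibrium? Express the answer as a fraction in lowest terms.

1/4

Row minima are 2 and 2, so the kicker's maximin is 2; column maxima are 8 and 4, so the goalkeeper's minimax is 4. These differ, so the equilibrium is in mixed strategies.
Let the goalkeeper play dive left with probability q. The kicker is indifferent when 2q + 4(1−q) = 8q + 2(1−q), giving q = 1/4.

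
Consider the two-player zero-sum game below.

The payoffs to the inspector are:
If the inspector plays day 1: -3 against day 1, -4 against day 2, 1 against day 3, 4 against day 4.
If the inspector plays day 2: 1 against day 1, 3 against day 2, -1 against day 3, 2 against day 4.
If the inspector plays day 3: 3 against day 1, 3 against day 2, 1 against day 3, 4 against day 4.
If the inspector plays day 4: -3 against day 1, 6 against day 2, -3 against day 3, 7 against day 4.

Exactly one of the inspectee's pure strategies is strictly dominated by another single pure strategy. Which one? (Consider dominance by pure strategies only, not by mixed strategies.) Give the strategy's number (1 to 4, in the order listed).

4

The inspectee prefers columns that give the inspector less. Compare day 4 with day 1: -3 < 4, 1 < 2, 3 < 4, -3 < 7.
So day 1 strictly dominates day 4 for the inspectee; day 4 is strictly dominated.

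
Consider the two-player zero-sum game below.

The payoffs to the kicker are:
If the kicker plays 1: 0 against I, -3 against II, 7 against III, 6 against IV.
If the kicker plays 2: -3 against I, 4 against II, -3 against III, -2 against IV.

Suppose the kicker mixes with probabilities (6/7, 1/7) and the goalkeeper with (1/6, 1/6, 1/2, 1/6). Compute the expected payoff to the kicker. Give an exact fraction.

Against (1/6, 1/6, 1/2, 1/6), each row's expected payoff is 1: 4; 2: -5/3.
Taking the (6/7, 1/7)-weighted average: (6/7)·(4) + (1/7)·(-5/3) = 67/21.

67/21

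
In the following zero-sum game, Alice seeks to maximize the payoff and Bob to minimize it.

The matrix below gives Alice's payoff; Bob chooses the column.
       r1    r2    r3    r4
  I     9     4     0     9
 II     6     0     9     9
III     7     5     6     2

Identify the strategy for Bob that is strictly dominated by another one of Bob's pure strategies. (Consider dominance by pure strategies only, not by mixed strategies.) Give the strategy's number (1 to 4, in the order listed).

Bob prefers columns that give Alice less. Compare r1 with r2: 4 < 9, 0 < 6, 5 < 7.
So r2 strictly dominates r1 for Bob; r1 is strictly dominated.

1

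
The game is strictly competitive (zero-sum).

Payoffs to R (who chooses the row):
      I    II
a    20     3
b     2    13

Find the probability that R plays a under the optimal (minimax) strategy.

Row minima are 3 and 2, so R's maximin is 3; column maxima are 20 and 13, so C's minimax is 13. These differ, so the equilibrium is in mixed strategies.
Let R play a with probability p. C is indifferent when 20p + 2(1−p) = 3p + 13(1−p), giving p = 11/28.

11/28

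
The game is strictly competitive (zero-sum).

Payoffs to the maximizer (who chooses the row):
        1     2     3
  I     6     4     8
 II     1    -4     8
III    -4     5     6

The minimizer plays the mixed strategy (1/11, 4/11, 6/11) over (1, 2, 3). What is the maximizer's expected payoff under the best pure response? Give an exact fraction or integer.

70/11

I: (6)·(1/11) + (4)·(4/11) + (8)·(6/11) = 70/11.
II: (1)·(1/11) + (-4)·(4/11) + (8)·(6/11) = 3.
III: (-4)·(1/11) + (5)·(4/11) + (6)·(6/11) = 52/11.
The best pure response is I with expected payoff 70/11.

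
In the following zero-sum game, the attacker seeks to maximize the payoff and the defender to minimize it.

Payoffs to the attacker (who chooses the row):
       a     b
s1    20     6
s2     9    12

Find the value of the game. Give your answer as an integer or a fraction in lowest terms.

186/17

Row minima are 6 and 9, so the attacker's maximin is 9; column maxima are 20 and 12, so the defender's minimax is 12. These differ, so the equilibrium is in mixed strategies.
Let the attacker play s1 with probability p. The defender is indifferent when 20p + 9(1−p) = 6p + 12(1−p), giving p = 3/17.
Let the defender play a with probability q. The attacker is indifferent when 20q + 6(1−q) = 9q + 12(1−q), giving q = 6/17.
The value is 20·(6/17) + (6)·(11/17) = 186/17.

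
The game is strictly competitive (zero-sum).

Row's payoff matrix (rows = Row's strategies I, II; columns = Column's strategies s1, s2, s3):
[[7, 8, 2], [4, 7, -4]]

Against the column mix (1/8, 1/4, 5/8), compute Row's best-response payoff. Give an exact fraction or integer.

I: (7)·(1/8) + (8)·(1/4) + (2)·(5/8) = 33/8.
II: (4)·(1/8) + (7)·(1/4) + (-4)·(5/8) = -1/4.
The best pure response is I with expected payoff 33/8.

33/8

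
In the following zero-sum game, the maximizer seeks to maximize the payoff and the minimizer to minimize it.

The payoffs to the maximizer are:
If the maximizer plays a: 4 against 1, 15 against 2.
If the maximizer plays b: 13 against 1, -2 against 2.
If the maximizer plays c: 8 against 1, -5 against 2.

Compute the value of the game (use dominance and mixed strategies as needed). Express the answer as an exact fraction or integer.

Row c is strictly dominated by row b, so the maximizer never plays it.
The remaining 2×2 game on (a, b) × (1, 2) has no saddle point. Let the maximizer play a with probability p; indifference gives 4p + 13(1−p) = 15p − 2(1−p), so p = 15/26.
Similarly the minimizer's optimal q on 1 is 17/26, and the value is 4·(17/26) + (15)·(9/26) = 203/26.

203/26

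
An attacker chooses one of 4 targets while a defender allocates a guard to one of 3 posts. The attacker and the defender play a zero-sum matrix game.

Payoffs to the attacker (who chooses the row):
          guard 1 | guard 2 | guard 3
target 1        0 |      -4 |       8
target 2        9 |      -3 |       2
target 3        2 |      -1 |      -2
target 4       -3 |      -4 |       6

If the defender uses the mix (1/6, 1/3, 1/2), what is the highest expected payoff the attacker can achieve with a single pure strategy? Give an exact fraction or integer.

8/3

target 1: (0)·(1/6) + (-4)·(1/3) + (8)·(1/2) = 8/3.
target 2: (9)·(1/6) + (-3)·(1/3) + (2)·(1/2) = 3/2.
target 3: (2)·(1/6) + (-1)·(1/3) + (-2)·(1/2) = -1.
target 4: (-3)·(1/6) + (-4)·(1/3) + (6)·(1/2) = 7/6.
The best pure response is target 1 with expected payoff 8/3.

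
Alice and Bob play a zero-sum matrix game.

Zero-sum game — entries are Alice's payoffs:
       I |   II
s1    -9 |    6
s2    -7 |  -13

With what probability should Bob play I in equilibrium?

Row minima are -9 and -13, so Alice's maximin is -9; column maxima are -7 and 6, so Bob's minimax is -7. These differ, so the equilibrium is in mixed strategies.
Let Bob play I with probability q. Alice is indifferent when −9q + 6(1−q) = −7q − 13(1−q), giving q = 19/21.

19/21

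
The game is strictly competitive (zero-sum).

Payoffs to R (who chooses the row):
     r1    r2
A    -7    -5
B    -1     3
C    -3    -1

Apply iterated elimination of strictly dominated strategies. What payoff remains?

-1

Column r2 is strictly dominated by r1 for C (-7<-5, -1<3, -3<-1); eliminate r2.
Row A is strictly dominated by row B (-1>-7); eliminate A.
Row C is strictly dominated by row B (-1>-3); eliminate C.
Only (B, r1) remains, with payoff -1.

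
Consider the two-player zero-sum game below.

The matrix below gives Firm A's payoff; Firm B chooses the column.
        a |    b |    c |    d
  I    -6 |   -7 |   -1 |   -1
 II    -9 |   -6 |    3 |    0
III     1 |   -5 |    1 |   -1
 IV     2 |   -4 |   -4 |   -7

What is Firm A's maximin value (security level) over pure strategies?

-5

The worst-case payoff for each row is I: -7, II: -9, III: -5, IV: -7.
The best of these is -5.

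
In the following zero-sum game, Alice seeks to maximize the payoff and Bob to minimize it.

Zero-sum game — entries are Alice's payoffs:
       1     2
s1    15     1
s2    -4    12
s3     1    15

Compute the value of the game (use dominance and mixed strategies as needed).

8

Row s2 is strictly dominated by row s3, so Alice never plays it.
The remaining 2×2 game on (s1, s3) × (1, 2) has no saddle point. Let Alice play s1 with probability p; indifference gives 15p + (1−p) = p + 15(1−p), so p = 1/2.
Similarly Bob's optimal q on 1 is 1/2, and the value is 15·(1/2) + (1)·(1/2) = 8.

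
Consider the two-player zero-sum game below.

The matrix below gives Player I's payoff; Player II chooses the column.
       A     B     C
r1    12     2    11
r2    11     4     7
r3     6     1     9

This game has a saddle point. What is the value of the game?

Row minima: 2, 4, 1 → Player I's maximin is 4.
Column maxima: 12, 4, 11 → Player II's minimax is 4.
They coincide at (r2, B), so the value is 4.

4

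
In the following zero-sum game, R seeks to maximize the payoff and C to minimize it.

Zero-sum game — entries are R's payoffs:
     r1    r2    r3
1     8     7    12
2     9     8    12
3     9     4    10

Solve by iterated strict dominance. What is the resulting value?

Column r3 is strictly dominated by r1 for C (8<12, 9<12, 9<10); eliminate r3.
Row 1 is strictly dominated by row 2 (9>8, 8>7); eliminate 1.
Column r1 is strictly dominated by r2 for C (8<9, 4<9); eliminate r1.
Row 3 is strictly dominated by row 2 (8>4); eliminate 3.
Only (2, r2) remains, with payoff 8.

8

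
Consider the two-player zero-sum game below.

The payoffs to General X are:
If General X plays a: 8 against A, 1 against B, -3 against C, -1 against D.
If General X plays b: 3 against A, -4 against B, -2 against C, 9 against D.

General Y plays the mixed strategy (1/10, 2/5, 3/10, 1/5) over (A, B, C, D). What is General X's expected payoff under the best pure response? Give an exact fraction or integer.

a: (8)·(1/10) + (1)·(2/5) + (-3)·(3/10) + (-1)·(1/5) = 1/10.
b: (3)·(1/10) + (-4)·(2/5) + (-2)·(3/10) + (9)·(1/5) = -1/10.
The best pure response is a with expected payoff 1/10.

1/10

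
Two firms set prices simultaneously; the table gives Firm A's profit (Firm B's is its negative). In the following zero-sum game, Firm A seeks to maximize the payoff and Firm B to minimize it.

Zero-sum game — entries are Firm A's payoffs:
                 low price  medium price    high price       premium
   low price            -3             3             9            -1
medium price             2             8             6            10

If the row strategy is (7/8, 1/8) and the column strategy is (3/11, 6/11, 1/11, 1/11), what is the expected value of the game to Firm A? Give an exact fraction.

189/88

Against (3/11, 6/11, 1/11, 1/11), each row's expected payoff is low price: 17/11; medium price: 70/11.
Taking the (7/8, 1/8)-weighted average: (7/8)·(17/11) + (1/8)·(70/11) = 189/88.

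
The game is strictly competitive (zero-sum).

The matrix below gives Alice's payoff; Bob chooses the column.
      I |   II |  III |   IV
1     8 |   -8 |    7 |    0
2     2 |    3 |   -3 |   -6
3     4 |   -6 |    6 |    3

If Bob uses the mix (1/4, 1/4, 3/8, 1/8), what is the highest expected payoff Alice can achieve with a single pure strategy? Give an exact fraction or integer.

21/8

1: (8)·(1/4) + (-8)·(1/4) + (7)·(3/8) + (0)·(1/8) = 21/8.
2: (2)·(1/4) + (3)·(1/4) + (-3)·(3/8) + (-6)·(1/8) = -5/8.
3: (4)·(1/4) + (-6)·(1/4) + (6)·(3/8) + (3)·(1/8) = 17/8.
The best pure response is 1 with expected payoff 21/8.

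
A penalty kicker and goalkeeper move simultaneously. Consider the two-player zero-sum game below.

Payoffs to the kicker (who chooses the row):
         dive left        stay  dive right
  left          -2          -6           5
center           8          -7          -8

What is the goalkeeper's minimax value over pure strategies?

The worst case (largest entry) in each column is dive left: 8, stay: -6, dive right: 5.
The best (smallest) of these is -6.

-6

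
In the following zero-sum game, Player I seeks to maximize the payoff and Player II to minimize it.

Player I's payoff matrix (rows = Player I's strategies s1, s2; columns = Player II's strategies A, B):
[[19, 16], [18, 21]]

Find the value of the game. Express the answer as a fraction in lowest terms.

37/2

Row minima are 16 and 18, so Player I's maximin is 18; column maxima are 19 and 21, so Player II's minimax is 19. These differ, so the equilibrium is in mixed strategies.
Let Player I play s1 with probability p. Player II is indifferent when 19p + 18(1−p) = 16p + 21(1−p), giving p = 1/2.
Let Player II play A with probability q. Player I is indifferent when 19q + 16(1−q) = 18q + 21(1−q), giving q = 5/6.
The value is 19·(5/6) + (16)·(1/6) = 37/2.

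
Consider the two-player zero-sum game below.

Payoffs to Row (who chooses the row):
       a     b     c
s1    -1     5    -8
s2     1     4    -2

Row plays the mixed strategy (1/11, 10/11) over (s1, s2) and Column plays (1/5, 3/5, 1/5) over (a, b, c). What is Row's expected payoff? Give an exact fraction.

116/55

Against (1/5, 3/5, 1/5), each row's expected payoff is s1: 6/5; s2: 11/5.
Taking the (1/11, 10/11)-weighted average: (1/11)·(6/5) + (10/11)·(11/5) = 116/55.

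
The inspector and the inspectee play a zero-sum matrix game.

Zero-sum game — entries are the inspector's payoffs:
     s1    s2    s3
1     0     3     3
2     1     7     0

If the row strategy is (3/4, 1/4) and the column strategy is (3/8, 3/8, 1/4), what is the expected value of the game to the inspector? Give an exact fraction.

69/32

Against (3/8, 3/8, 1/4), each row's expected payoff is 1: 15/8; 2: 3.
Taking the (3/4, 1/4)-weighted average: (3/4)·(15/8) + (1/4)·(3) = 69/32.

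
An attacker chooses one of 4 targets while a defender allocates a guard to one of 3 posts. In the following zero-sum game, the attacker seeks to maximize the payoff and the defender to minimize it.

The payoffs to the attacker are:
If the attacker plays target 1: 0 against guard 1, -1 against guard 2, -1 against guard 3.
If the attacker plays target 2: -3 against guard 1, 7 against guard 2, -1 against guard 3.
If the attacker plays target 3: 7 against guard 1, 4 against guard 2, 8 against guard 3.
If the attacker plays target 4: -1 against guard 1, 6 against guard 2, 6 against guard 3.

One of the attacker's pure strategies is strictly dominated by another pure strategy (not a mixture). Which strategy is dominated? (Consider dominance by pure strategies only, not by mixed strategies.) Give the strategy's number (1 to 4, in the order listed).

1

Compare target 1 with target 3: 7 > 0, 4 > -1, 8 > -1.
So target 3 strictly dominates target 1 for the attacker; target 1 is strictly dominated.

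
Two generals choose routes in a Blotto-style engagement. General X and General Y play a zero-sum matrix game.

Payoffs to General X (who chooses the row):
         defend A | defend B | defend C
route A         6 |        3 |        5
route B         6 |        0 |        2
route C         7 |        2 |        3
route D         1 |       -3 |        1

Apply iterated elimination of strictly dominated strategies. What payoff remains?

Row route B is strictly dominated by row route C (7>6, 2>0, 3>2); eliminate route B.
Row route D is strictly dominated by row route A (6>1, 3>-3, 5>1); eliminate route D.
Column defend A is strictly dominated by defend B for General Y (3<6, 2<7); eliminate defend A.
Row route C is strictly dominated by row route A (3>2, 5>3); eliminate route C.
Column defend C is strictly dominated by defend B for General Y (3<5); eliminate defend C.
Only (route A, defend B) remains, with payoff 3.

3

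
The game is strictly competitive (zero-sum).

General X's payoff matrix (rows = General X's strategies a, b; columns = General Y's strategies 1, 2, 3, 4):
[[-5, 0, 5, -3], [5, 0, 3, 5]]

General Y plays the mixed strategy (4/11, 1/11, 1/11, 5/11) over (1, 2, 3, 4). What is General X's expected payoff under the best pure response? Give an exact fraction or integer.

48/11

a: (-5)·(4/11) + (0)·(1/11) + (5)·(1/11) + (-3)·(5/11) = -30/11.
b: (5)·(4/11) + (0)·(1/11) + (3)·(1/11) + (5)·(5/11) = 48/11.
The best pure response is b with expected payoff 48/11.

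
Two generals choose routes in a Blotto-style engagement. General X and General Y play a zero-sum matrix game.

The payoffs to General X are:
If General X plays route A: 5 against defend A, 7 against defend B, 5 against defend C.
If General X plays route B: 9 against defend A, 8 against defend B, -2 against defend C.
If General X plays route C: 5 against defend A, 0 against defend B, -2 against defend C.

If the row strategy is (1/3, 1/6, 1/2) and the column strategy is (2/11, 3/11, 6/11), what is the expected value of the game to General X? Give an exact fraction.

Against (2/11, 3/11, 6/11), each row's expected payoff is route A: 61/11; route B: 30/11; route C: -2/11.
Taking the (1/3, 1/6, 1/2)-weighted average: (1/3)·(61/11) + (1/6)·(30/11) + (1/2)·(-2/11) = 73/33.

73/33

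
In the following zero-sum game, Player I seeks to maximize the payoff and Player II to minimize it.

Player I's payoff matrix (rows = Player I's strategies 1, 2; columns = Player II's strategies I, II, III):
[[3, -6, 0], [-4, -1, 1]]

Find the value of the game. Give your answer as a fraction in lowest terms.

-9/4

Column III is strictly dominated by II for Player II (it gives Player I more in every row).
The remaining 2×2 game on (1, 2) × (I, II) has no saddle point. Let Player I play 1 with probability p; indifference gives 3p − 4(1−p) = −6p − (1−p), so p = 1/4.
Similarly Player II's optimal q on I is 5/12, and the value is 3·(5/12) + (-6)·(7/12) = -9/4.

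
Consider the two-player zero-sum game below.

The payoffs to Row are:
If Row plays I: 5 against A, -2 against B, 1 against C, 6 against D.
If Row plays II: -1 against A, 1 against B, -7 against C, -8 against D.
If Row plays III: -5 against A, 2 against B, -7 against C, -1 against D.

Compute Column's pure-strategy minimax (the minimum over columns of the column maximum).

The worst case (largest entry) in each column is A: 5, B: 2, C: 1, D: 6.
The best (smallest) of these is 1.

1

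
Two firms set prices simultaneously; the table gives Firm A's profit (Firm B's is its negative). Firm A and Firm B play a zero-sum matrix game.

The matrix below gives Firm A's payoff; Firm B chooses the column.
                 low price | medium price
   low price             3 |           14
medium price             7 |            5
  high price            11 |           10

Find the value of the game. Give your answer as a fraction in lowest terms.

Row medium price is strictly dominated by row high price, so Firm A never plays it.
The remaining 2×2 game on (low price, high price) × (low price, medium price) has no saddle point. Let Firm A play low price with probability p; indifference gives 3p + 11(1−p) = 14p + 10(1−p), so p = 1/12.
Similarly Firm B's optimal q on low price is 1/3, and the value is 3·(1/3) + (14)·(2/3) = 31/3.

31/3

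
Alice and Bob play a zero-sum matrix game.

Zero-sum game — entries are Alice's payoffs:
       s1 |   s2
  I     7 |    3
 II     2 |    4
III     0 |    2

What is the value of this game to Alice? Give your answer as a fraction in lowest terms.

11/3

Row III is strictly dominated by row II, so Alice never plays it.
The remaining 2×2 game on (I, II) × (s1, s2) has no saddle point. Let Alice play I with probability p; indifference gives 7p + 2(1−p) = 3p + 4(1−p), so p = 1/3.
Similarly Bob's optimal q on s1 is 1/6, and the value is 7·(1/6) + (3)·(5/6) = 11/3.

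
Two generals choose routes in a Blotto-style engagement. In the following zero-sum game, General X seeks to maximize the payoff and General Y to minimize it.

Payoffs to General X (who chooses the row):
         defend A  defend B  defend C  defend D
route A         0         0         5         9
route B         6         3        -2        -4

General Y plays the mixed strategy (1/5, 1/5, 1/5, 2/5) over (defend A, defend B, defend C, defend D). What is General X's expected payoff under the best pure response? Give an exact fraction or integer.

route A: (0)·(1/5) + (0)·(1/5) + (5)·(1/5) + (9)·(2/5) = 23/5.
route B: (6)·(1/5) + (3)·(1/5) + (-2)·(1/5) + (-4)·(2/5) = -1/5.
The best pure response is route A with expected payoff 23/5.

23/5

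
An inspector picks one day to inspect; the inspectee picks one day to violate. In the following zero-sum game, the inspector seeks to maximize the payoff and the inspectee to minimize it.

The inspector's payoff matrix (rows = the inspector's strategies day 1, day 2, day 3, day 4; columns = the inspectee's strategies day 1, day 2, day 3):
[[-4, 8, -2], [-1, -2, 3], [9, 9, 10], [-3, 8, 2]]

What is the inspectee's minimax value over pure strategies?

The worst case (largest entry) in each column is day 1: 9, day 2: 9, day 3: 10.
The best (smallest) of these is 9.

9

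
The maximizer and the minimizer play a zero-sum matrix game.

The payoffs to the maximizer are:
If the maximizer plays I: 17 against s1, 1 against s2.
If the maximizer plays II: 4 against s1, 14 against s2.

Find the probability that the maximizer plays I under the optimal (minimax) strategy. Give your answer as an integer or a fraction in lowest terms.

Row minima are 1 and 4, so the maximizer's maximin is 4; column maxima are 17 and 14, so the minimizer's minimax is 14. These differ, so the equilibrium is in mixed strategies.
Let the maximizer play I with probability p. The minimizer is indifferent when 17p + 4(1−p) = p + 14(1−p), giving p = 5/13.

5/13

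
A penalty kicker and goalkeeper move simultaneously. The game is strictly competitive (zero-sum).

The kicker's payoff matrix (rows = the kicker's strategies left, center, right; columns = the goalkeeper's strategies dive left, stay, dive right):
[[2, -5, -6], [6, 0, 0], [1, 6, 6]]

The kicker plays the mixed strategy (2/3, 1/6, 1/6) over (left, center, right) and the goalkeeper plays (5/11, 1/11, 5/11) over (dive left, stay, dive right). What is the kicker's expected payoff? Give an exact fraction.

Against (5/11, 1/11, 5/11), each row's expected payoff is left: -25/11; center: 30/11; right: 41/11.
Taking the (2/3, 1/6, 1/6)-weighted average: (2/3)·(-25/11) + (1/6)·(30/11) + (1/6)·(41/11) = -29/66.

-29/66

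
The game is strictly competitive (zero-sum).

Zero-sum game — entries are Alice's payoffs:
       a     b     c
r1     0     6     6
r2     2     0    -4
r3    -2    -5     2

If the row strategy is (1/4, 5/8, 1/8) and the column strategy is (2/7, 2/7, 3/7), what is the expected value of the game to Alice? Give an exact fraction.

3/14

Against (2/7, 2/7, 3/7), each row's expected payoff is r1: 30/7; r2: -8/7; r3: -8/7.
Taking the (1/4, 5/8, 1/8)-weighted average: (1/4)·(30/7) + (5/8)·(-8/7) + (1/8)·(-8/7) = 3/14.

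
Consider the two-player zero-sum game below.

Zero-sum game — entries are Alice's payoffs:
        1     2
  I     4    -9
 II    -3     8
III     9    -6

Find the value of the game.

27/13

Row I is strictly dominated by row III, so Alice never plays it.
The remaining 2×2 game on (II, III) × (1, 2) has no saddle point. Let Alice play II with probability p; indifference gives −3p + 9(1−p) = 8p − 6(1−p), so p = 15/26.
Similarly Bob's optimal q on 1 is 7/13, and the value is -3·(7/13) + (8)·(6/13) = 27/13.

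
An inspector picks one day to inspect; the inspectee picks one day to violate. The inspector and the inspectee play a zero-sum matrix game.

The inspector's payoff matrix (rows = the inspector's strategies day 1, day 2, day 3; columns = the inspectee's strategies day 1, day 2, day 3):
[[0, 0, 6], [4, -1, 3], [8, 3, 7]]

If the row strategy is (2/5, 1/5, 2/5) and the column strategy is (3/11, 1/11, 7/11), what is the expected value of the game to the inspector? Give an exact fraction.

Against (3/11, 1/11, 7/11), each row's expected payoff is day 1: 42/11; day 2: 32/11; day 3: 76/11.
Taking the (2/5, 1/5, 2/5)-weighted average: (2/5)·(42/11) + (1/5)·(32/11) + (2/5)·(76/11) = 268/55.

268/55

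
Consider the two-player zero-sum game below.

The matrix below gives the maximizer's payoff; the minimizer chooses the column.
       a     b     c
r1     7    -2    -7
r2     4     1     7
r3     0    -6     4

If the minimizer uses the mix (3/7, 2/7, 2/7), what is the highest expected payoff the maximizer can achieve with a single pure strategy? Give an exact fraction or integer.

4

r1: (7)·(3/7) + (-2)·(2/7) + (-7)·(2/7) = 3/7.
r2: (4)·(3/7) + (1)·(2/7) + (7)·(2/7) = 4.
r3: (0)·(3/7) + (-6)·(2/7) + (4)·(2/7) = -4/7.
The best pure response is r2 with expected payoff 4.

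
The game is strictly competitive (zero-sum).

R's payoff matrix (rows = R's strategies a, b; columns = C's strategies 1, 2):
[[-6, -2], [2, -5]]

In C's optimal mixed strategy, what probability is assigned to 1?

3/11

Row minima are -6 and -5, so R's maximin is -5; column maxima are 2 and -2, so C's minimax is -2. These differ, so the equilibrium is in mixed strategies.
Let C play 1 with probability q. R is indifferent when −6q − 2(1−q) = 2q − 5(1−q), giving q = 3/11.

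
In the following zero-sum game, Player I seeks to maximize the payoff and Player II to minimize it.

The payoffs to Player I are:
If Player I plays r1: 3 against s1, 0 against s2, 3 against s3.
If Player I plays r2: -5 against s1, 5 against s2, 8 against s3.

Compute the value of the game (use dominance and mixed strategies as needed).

Column s3 is strictly dominated by s2 for Player II (it gives Player I more in every row).
The remaining 2×2 game on (r1, r2) × (s1, s2) has no saddle point. Let Player I play r1 with probability p; indifference gives 3p − 5(1−p) = 5(1−p), so p = 10/13.
Similarly Player II's optimal q on s1 is 5/13, and the value is 3·(5/13) + (0)·(8/13) = 15/13.

15/13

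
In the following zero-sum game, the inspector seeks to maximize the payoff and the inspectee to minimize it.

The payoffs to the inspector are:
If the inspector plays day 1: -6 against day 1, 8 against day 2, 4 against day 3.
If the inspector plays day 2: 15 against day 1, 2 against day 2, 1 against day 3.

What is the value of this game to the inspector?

Column day 2 is strictly dominated by day 3 for the inspectee (it gives the inspector more in every row).
The remaining 2×2 game on (day 1, day 2) × (day 1, day 3) has no saddle point. Let the inspector play day 1 with probability p; indifference gives −6p + 15(1−p) = 4p + (1−p), so p = 7/12.
Similarly the inspectee's optimal q on day 1 is 1/8, and the value is -6·(1/8) + (4)·(7/8) = 11/4.

11/4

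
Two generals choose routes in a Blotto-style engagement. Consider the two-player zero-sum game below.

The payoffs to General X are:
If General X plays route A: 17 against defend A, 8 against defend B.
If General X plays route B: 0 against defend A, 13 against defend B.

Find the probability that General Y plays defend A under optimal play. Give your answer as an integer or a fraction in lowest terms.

5/22

Row minima are 8 and 0, so General X's maximin is 8; column maxima are 17 and 13, so General Y's minimax is 13. These differ, so the equilibrium is in mixed strategies.
Let General Y play defend A with probability q. General X is indifferent when 17q + 8(1−q) = 13(1−q), giving q = 5/22.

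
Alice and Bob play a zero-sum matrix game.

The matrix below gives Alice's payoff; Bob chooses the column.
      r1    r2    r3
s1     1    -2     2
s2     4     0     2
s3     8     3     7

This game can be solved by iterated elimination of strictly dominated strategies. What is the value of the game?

Column r1 is strictly dominated by r2 for Bob (-2<1, 0<4, 3<8); eliminate r1.
Column r3 is strictly dominated by r2 for Bob (-2<2, 0<2, 3<7); eliminate r3.
Row s1 is strictly dominated by row s2 (0>-2); eliminate s1.
Row s2 is strictly dominated by row s3 (3>0); eliminate s2.
Only (s3, r2) remains, with payoff 3.

3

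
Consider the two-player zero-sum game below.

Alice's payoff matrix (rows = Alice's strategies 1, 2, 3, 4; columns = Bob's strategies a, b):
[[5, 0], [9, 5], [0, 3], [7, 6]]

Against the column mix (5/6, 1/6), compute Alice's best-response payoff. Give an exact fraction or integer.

1: (5)·(5/6) + (0)·(1/6) = 25/6.
2: (9)·(5/6) + (5)·(1/6) = 25/3.
3: (0)·(5/6) + (3)·(1/6) = 1/2.
4: (7)·(5/6) + (6)·(1/6) = 41/6.
The best pure response is 2 with expected payoff 25/3.

25/3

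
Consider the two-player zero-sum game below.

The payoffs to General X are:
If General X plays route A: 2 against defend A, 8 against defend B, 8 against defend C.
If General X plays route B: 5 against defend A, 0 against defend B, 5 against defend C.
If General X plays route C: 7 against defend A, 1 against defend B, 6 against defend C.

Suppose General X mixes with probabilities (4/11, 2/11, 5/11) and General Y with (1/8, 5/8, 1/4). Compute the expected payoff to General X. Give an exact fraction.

191/44

Against (1/8, 5/8, 1/4), each row's expected payoff is route A: 29/4; route B: 15/8; route C: 3.
Taking the (4/11, 2/11, 5/11)-weighted average: (4/11)·(29/4) + (2/11)·(15/8) + (5/11)·(3) = 191/44.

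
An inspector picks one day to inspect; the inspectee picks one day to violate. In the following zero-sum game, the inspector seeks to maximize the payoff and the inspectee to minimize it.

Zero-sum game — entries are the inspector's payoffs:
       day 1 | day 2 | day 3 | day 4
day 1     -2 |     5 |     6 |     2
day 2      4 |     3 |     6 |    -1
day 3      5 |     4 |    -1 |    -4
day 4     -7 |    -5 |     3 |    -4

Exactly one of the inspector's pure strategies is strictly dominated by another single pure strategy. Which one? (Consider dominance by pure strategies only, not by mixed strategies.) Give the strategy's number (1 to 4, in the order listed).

Compare day 4 with day 1: -2 > -7, 5 > -5, 6 > 3, 2 > -4.
So day 1 strictly dominates day 4 for the inspector; day 4 is strictly dominated.

4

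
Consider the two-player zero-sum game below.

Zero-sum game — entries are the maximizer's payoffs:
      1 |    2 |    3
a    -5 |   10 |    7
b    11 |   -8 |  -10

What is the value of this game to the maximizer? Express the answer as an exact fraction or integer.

9/11

Column 2 is strictly dominated by 3 for the minimizer (it gives the maximizer more in every row).
The remaining 2×2 game on (a, b) × (1, 3) has no saddle point. Let the maximizer play a with probability p; indifference gives −5p + 11(1−p) = 7p − 10(1−p), so p = 7/11.
Similarly the minimizer's optimal q on 1 is 17/33, and the value is -5·(17/33) + (7)·(16/33) = 9/11.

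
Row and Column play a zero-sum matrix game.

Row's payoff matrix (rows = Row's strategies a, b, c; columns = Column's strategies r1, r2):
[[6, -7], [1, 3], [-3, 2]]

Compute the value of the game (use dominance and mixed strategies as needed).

5/3

Row c is strictly dominated by row b, so Row never plays it.
The remaining 2×2 game on (a, b) × (r1, r2) has no saddle point. Let Row play a with probability p; indifference gives 6p + (1−p) = −7p + 3(1−p), so p = 2/15.
Similarly Column's optimal q on r1 is 2/3, and the value is 6·(2/3) + (-7)·(1/3) = 5/3.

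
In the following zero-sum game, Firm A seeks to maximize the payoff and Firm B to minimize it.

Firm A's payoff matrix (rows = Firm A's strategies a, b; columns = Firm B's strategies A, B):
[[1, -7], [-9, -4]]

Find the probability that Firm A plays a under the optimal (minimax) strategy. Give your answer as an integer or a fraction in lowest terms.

Row minima are -7 and -9, so Firm A's maximin is -7; column maxima are 1 and -4, so Firm B's minimax is -4. These differ, so the equilibrium is in mixed strategies.
Let Firm A play a with probability p. Firm B is indifferent when p − 9(1−p) = −7p − 4(1−p), giving p = 5/13.

5/13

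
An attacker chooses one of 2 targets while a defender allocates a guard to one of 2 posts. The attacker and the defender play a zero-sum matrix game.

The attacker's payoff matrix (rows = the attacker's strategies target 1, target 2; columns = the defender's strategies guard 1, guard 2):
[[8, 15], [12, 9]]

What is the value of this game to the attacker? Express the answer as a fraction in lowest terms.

54/5

Row minima are 8 and 9, so the attacker's maximin is 9; column maxima are 12 and 15, so the defender's minimax is 12. These differ, so the equilibrium is in mixed strategies.
Let the attacker play target 1 with probability p. The defender is indifferent when 8p + 12(1−p) = 15p + 9(1−p), giving p = 3/10.
Let the defender play guard 1 with probability q. The attacker is indifferent when 8q + 15(1−q) = 12q + 9(1−q), giving q = 3/5.
The value is 8·(3/5) + (15)·(2/5) = 54/5.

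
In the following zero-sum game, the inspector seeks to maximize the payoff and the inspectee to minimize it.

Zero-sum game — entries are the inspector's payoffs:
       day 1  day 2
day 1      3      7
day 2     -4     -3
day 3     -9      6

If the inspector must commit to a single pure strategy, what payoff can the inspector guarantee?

3

The worst-case payoff for each row is day 1: 3, day 2: -4, day 3: -9.
The best of these is 3.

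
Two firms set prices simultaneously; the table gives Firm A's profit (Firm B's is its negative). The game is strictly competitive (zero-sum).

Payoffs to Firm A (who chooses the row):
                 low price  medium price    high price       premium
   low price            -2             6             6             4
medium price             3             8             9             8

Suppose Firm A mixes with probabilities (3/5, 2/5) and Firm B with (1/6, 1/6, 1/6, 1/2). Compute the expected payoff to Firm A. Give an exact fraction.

77/15

Against (1/6, 1/6, 1/6, 1/2), each row's expected payoff is low price: 11/3; medium price: 22/3.
Taking the (3/5, 2/5)-weighted average: (3/5)·(11/3) + (2/5)·(22/3) = 77/15.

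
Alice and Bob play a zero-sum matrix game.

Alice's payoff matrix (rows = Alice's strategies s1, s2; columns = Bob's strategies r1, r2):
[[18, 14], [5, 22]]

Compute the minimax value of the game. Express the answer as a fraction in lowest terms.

326/21

Row minima are 14 and 5, so Alice's maximin is 14; column maxima are 18 and 22, so Bob's minimax is 18. These differ, so the equilibrium is in mixed strategies.
Let Alice play s1 with probability p. Bob is indifferent when 18p + 5(1−p) = 14p + 22(1−p), giving p = 17/21.
Let Bob play r1 with probability q. Alice is indifferent when 18q + 14(1−q) = 5q + 22(1−q), giving q = 8/21.
The value is 18·(8/21) + (14)·(13/21) = 326/21.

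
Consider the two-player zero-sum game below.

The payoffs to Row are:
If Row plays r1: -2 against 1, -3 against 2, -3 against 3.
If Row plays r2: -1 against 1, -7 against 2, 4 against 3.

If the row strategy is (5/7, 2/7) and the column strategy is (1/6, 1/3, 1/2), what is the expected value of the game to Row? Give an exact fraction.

-13/6

Against (1/6, 1/3, 1/2), each row's expected payoff is r1: -17/6; r2: -1/2.
Taking the (5/7, 2/7)-weighted average: (5/7)·(-17/6) + (2/7)·(-1/2) = -13/6.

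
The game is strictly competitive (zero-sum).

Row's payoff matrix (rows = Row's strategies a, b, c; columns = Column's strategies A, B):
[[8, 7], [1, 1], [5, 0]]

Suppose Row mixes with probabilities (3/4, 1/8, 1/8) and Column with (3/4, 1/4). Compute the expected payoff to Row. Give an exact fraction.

205/32

Against (3/4, 1/4), each row's expected payoff is a: 31/4; b: 1; c: 15/4.
Taking the (3/4, 1/8, 1/8)-weighted average: (3/4)·(31/4) + (1/8)·(1) + (1/8)·(15/4) = 205/32.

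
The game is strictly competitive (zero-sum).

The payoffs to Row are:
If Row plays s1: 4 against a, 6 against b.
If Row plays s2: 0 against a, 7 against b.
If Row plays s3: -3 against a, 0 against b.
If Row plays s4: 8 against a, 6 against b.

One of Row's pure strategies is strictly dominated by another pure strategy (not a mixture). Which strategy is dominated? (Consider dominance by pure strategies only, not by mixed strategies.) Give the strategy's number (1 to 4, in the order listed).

Compare s3 with s1: 4 > -3, 6 > 0.
So s1 strictly dominates s3 for Row; s3 is strictly dominated.

3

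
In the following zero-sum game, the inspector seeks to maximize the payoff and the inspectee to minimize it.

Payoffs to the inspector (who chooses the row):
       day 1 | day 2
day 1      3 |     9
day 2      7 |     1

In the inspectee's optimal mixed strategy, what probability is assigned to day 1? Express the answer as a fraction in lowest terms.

2/3

Row minima are 3 and 1, so the inspector's maximin is 3; column maxima are 7 and 9, so the inspectee's minimax is 7. These differ, so the equilibrium is in mixed strategies.
Let the inspectee play day 1 with probability q. The inspector is indifferent when 3q + 9(1−q) = 7q + (1−q), giving q = 2/3.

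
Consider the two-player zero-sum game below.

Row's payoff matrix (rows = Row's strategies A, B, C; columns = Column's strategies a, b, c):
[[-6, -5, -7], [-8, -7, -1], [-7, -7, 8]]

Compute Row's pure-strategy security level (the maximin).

The worst-case payoff for each row is A: -7, B: -8, C: -7.
The best of these is -7.

-7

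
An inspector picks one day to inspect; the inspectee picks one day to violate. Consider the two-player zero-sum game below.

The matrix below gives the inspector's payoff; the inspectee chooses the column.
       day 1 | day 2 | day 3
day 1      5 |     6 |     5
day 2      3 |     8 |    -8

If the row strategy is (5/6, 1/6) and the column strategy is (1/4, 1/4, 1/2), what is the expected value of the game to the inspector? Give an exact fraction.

25/6

Against (1/4, 1/4, 1/2), each row's expected payoff is day 1: 21/4; day 2: -5/4.
Taking the (5/6, 1/6)-weighted average: (5/6)·(21/4) + (1/6)·(-5/4) = 25/6.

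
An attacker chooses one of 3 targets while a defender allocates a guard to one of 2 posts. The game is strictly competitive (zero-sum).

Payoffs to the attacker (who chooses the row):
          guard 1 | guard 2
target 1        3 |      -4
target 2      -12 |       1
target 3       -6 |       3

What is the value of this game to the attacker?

Row target 2 is strictly dominated by row target 3, so the attacker never plays it.
The remaining 2×2 game on (target 1, target 3) × (guard 1, guard 2) has no saddle point. Let the attacker play target 1 with probability p; indifference gives 3p − 6(1−p) = −4p + 3(1−p), so p = 9/16.
Similarly the defender's optimal q on guard 1 is 7/16, and the value is 3·(7/16) + (-4)·(9/16) = -15/16.

-15/16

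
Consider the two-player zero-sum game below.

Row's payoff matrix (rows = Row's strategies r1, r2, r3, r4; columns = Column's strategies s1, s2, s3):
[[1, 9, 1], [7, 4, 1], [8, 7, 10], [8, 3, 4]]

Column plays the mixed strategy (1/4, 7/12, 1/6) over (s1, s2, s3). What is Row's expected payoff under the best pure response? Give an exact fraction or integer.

r1: (1)·(1/4) + (9)·(7/12) + (1)·(1/6) = 17/3.
r2: (7)·(1/4) + (4)·(7/12) + (1)·(1/6) = 17/4.
r3: (8)·(1/4) + (7)·(7/12) + (10)·(1/6) = 31/4.
r4: (8)·(1/4) + (3)·(7/12) + (4)·(1/6) = 53/12.
The best pure response is r3 with expected payoff 31/4.

31/4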